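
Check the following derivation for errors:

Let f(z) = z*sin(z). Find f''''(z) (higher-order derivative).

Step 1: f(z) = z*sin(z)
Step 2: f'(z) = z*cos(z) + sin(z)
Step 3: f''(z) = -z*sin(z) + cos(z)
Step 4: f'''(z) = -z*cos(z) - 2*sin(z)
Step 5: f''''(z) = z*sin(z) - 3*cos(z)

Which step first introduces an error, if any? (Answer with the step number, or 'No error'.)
Step 3

Step 3 is incorrect due to a wrong coefficient.
The step shows: -z*sin(z) + cos(z)
The correct value should be: -z*sin(z) + 2*cos(z)

Explanation: The coefficient 2 was incorrectly written as 1: the term 2*cos(z) was incorrectly written as cos(z)
The later steps are derived from this incorrect expression, so the error originates in Step 3.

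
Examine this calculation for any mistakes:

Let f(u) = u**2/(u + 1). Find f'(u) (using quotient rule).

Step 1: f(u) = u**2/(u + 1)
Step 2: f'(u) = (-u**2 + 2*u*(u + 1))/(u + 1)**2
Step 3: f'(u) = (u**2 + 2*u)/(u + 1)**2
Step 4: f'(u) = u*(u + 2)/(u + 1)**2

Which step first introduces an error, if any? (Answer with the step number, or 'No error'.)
No error

All steps in this derivation are correct.
The final answer f'(u) = u*(u + 2)/(u + 1)**2 is valid.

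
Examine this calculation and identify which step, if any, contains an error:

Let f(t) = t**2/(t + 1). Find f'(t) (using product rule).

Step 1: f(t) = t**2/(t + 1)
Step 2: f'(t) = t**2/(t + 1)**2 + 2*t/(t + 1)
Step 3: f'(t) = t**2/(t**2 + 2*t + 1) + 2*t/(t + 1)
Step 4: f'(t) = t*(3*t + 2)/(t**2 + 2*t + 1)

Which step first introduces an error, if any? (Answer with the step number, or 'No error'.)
Step 2

Step 2 is incorrect due to a sign flip.
The step shows: t**2/(t + 1)**2 + 2*t/(t + 1)
The correct value should be: -t**2/(t + 1)**2 + 2*t/(t + 1)

Explanation: The sign of one term was flipped: the term -t**2/(t + 1)**2 was incorrectly written as t**2/(t + 1)**2
The later steps are derived from this incorrect expression, so the error originates in Step 2.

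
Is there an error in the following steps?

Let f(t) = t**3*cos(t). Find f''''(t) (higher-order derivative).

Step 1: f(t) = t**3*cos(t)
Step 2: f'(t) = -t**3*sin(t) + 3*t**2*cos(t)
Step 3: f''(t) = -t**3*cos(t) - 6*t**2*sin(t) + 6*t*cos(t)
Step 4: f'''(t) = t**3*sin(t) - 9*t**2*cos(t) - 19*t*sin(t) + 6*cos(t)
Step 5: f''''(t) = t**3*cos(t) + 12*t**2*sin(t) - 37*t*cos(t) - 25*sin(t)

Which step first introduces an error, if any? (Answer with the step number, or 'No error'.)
Step 4

Step 4 is incorrect due to a wrong coefficient.
The step shows: t**3*sin(t) - 9*t**2*cos(t) - 19*t*sin(t) + 6*cos(t)
The correct value should be: t**3*sin(t) - 9*t**2*cos(t) - 18*t*sin(t) + 6*cos(t)

Explanation: The coefficient -18 was incorrectly written as -19: the term -18*t*sin(t) was incorrectly written as -19*t*sin(t)
The later steps are derived from this incorrect expression, so the error originates in Step 4.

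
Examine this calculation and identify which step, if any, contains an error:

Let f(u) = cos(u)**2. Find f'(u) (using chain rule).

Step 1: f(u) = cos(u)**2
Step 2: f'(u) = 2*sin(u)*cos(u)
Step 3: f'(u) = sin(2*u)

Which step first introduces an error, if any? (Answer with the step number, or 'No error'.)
Step 2

Step 2 is incorrect due to a sign flip.
The step shows: 2*sin(u)*cos(u)
The correct value should be: -2*sin(u)*cos(u)

Explanation: The sign of the whole expression was flipped: the term -2*sin(u)*cos(u) was incorrectly written as 2*sin(u)*cos(u)
The later steps are derived from this incorrect expression, so the error originates in Step 2.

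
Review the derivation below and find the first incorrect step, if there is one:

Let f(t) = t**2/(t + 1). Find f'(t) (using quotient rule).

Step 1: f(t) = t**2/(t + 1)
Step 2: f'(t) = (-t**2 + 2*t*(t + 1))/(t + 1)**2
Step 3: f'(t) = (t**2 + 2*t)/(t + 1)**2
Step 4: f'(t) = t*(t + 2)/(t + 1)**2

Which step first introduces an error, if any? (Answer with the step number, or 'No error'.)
No error

All steps in this derivation are correct.
The final answer f'(t) = t*(t + 2)/(t + 1)**2 is valid.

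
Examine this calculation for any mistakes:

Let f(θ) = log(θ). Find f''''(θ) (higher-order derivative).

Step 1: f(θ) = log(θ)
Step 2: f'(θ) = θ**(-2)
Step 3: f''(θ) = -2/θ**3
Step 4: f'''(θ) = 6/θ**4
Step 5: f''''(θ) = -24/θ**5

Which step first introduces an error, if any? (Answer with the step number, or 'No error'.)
Step 2

Step 2 is incorrect due to a wrong exponent.
The step shows: θ**(-2)
The correct value should be: 1/θ

Explanation: The exponent -1 on θ was incorrectly written as -2: the term 1/θ was incorrectly written as θ**(-2)
The later steps are derived from this incorrect expression, so the error originates in Step 2.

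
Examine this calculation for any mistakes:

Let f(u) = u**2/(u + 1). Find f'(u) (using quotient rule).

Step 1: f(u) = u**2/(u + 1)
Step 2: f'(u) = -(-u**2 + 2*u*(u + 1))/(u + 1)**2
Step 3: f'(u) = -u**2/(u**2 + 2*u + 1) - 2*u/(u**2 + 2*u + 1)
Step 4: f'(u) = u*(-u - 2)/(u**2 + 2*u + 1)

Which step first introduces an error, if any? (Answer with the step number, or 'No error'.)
Step 2

Step 2 is incorrect due to a sign flip.
The step shows: -(-u**2 + 2*u*(u + 1))/(u + 1)**2
The correct value should be: (-u**2 + 2*u*(u + 1))/(u + 1)**2

Explanation: The sign of the whole expression was flipped: the term (-u**2 + 2*u*(u + 1))/(u + 1)**2 was incorrectly written as -(-u**2 + 2*u*(u + 1))/(u + 1)**2
The later steps are derived from this incorrect expression, so the error originates in Step 2.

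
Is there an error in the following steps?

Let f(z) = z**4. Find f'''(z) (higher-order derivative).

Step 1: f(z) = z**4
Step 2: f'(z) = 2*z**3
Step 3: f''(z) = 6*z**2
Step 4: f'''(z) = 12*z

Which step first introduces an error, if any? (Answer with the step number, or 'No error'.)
Step 2

Step 2 is incorrect due to a wrong coefficient.
The step shows: 2*z**3
The correct value should be: 4*z**3

Explanation: The coefficient 4 was incorrectly written as 2: the term 4*z**3 was incorrectly written as 2*z**3
The later steps are derived from this incorrect expression, so the error originates in Step 2.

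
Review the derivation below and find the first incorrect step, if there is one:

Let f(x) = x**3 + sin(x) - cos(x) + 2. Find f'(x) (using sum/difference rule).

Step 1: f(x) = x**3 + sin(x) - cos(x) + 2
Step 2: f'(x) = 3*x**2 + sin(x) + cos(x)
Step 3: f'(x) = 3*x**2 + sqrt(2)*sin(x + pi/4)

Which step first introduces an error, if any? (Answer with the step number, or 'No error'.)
No error

All steps in this derivation are correct.
The final answer f'(x) = 3*x**2 + sqrt(2)*sin(x + pi/4) is valid.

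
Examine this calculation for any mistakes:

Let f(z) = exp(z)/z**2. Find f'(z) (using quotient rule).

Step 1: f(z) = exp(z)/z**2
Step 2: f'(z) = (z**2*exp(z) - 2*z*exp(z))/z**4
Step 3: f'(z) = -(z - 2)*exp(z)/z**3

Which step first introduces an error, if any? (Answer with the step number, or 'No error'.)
Step 3

Step 3 is incorrect due to a sign flip.
The step shows: -(z - 2)*exp(z)/z**3
The correct value should be: (z - 2)*exp(z)/z**3

Explanation: The sign of the whole expression was flipped: the term (z - 2)*exp(z)/z**3 was incorrectly written as -(z - 2)*exp(z)/z**3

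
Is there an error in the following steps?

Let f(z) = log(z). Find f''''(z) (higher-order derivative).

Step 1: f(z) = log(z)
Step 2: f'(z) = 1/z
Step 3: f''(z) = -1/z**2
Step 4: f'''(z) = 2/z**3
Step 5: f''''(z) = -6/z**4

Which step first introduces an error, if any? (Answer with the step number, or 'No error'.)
No error

All steps in this derivation are correct.
The final answer f''''(z) = -6/z**4 is valid.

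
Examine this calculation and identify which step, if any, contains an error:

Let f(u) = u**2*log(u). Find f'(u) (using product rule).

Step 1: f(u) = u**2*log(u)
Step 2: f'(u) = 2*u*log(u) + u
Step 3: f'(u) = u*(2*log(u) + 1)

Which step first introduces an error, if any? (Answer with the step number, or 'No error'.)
No error

All steps in this derivation are correct.
The final answer f'(u) = u*(2*log(u) + 1) is valid.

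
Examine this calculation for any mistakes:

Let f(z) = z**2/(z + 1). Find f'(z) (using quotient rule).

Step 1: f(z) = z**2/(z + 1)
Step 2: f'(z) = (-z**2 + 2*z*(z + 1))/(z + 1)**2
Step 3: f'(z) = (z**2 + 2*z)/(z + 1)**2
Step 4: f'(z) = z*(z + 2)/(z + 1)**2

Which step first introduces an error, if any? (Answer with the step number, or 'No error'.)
No error

All steps in this derivation are correct.
The final answer f'(z) = z*(z + 2)/(z + 1)**2 is valid.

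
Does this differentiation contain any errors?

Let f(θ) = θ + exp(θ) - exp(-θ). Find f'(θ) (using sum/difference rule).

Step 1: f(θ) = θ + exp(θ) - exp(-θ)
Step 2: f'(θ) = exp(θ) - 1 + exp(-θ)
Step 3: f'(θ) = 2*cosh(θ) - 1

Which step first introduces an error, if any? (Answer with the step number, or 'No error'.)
Step 2

Step 2 is incorrect due to a sign flip.
The step shows: exp(θ) - 1 + exp(-θ)
The correct value should be: exp(θ) + 1 + exp(-θ)

Explanation: The sign of one term was flipped: the term 1 was incorrectly written as -1
The later steps are derived from this incorrect expression, so the error originates in Step 2.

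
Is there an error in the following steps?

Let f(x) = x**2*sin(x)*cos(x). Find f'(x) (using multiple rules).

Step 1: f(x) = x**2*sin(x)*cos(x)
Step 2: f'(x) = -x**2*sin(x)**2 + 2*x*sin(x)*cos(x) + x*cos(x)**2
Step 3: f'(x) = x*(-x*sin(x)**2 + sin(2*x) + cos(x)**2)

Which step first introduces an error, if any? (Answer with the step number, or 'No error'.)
Step 2

Step 2 is incorrect due to a wrong exponent.
The step shows: -x**2*sin(x)**2 + 2*x*sin(x)*cos(x) + x*cos(x)**2
The correct value should be: -x**2*sin(x)**2 + x**2*cos(x)**2 + 2*x*sin(x)*cos(x)

Explanation: The exponent 2 on x was incorrectly written as 1: the term x**2*cos(x)**2 was incorrectly written as x*cos(x)**2
The later steps are derived from this incorrect expression, so the error originates in Step 2.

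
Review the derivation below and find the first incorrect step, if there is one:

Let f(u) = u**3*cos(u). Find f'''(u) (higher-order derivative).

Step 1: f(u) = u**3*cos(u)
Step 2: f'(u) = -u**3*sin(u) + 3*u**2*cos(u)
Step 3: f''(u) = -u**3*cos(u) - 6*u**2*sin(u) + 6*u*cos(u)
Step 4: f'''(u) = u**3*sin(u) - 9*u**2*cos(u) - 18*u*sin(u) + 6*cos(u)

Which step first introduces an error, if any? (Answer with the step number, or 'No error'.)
No error

All steps in this derivation are correct.
The final answer f'''(u) = u**3*sin(u) - 9*u**2*cos(u) - 18*u*sin(u) + 6*cos(u) is valid.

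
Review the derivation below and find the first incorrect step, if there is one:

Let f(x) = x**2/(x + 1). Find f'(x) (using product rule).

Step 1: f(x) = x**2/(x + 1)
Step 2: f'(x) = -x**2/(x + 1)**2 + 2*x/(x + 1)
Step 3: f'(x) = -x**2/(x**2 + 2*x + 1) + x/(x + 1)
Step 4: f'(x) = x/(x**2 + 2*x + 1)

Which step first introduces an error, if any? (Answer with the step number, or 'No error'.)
Step 3

Step 3 is incorrect due to a wrong coefficient.
The step shows: -x**2/(x**2 + 2*x + 1) + x/(x + 1)
The correct value should be: -x**2/(x**2 + 2*x + 1) + 2*x/(x + 1)

Explanation: The coefficient 2 was incorrectly written as 1: the term 2*x/(x + 1) was incorrectly written as x/(x + 1)
The later steps are derived from this incorrect expression, so the error originates in Step 3.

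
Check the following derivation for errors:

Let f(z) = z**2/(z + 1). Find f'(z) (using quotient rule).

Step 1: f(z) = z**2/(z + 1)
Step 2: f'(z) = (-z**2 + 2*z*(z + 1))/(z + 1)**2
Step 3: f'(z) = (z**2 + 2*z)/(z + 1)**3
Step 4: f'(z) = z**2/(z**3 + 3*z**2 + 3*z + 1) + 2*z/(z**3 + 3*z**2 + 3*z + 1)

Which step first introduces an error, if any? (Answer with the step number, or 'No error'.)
Step 3

Step 3 is incorrect due to a wrong exponent.
The step shows: (z**2 + 2*z)/(z + 1)**3
The correct value should be: (z**2 + 2*z)/(z + 1)**2

Explanation: The exponent -2 on z + 1 was incorrectly written as -3: the term (z**2 + 2*z)/(z + 1)**2 was incorrectly written as (z**2 + 2*z)/(z + 1)**3
The later steps are derived from this incorrect expression, so the error originates in Step 3.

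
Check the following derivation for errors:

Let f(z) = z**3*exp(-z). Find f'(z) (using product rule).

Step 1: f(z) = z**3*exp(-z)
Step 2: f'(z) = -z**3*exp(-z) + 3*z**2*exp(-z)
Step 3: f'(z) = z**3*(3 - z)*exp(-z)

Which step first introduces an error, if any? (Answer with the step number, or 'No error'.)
Step 3

Step 3 is incorrect due to a wrong exponent.
The step shows: z**3*(3 - z)*exp(-z)
The correct value should be: z**2*(3 - z)*exp(-z)

Explanation: The exponent 2 on z was incorrectly written as 3: the term z**2*(3 - z)*exp(-z) was incorrectly written as z**3*(3 - z)*exp(-z)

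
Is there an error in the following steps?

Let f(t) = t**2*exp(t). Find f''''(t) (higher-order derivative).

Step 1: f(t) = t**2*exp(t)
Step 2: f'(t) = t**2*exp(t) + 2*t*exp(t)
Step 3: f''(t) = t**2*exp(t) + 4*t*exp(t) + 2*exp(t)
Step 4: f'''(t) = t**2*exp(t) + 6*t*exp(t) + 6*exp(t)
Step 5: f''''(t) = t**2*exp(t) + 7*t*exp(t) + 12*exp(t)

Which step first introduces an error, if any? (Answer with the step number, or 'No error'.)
Step 5

Step 5 is incorrect due to a wrong coefficient.
The step shows: t**2*exp(t) + 7*t*exp(t) + 12*exp(t)
The correct value should be: t**2*exp(t) + 8*t*exp(t) + 12*exp(t)

Explanation: The coefficient 8 was incorrectly written as 7: the term 8*t*exp(t) was incorrectly written as 7*t*exp(t)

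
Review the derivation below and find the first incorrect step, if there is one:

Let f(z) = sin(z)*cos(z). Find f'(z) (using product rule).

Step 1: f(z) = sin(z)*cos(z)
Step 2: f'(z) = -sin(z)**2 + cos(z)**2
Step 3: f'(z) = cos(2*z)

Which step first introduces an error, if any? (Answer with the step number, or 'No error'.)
No error

All steps in this derivation are correct.
The final answer f'(z) = cos(2*z) is valid.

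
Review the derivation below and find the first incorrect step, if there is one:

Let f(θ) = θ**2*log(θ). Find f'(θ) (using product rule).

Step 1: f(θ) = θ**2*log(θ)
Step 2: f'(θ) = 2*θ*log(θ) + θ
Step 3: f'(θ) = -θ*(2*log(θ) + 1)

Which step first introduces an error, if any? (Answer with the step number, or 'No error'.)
Step 3

Step 3 is incorrect due to a sign flip.
The step shows: -θ*(2*log(θ) + 1)
The correct value should be: θ*(2*log(θ) + 1)

Explanation: The sign of the whole expression was flipped: the term θ*(2*log(θ) + 1) was incorrectly written as -θ*(2*log(θ) + 1)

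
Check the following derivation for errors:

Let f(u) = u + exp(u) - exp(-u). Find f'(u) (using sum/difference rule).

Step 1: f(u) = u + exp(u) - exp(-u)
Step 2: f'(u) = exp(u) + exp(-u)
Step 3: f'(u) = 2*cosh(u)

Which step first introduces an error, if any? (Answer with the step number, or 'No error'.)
Step 2

Step 2 is incorrect due to a dropped term.
The step shows: exp(u) + exp(-u)
The correct value should be: exp(u) + 1 + exp(-u)

Explanation: A term was dropped: the term 1 was incorrectly omitted
The later steps are derived from this incorrect expression, so the error originates in Step 2.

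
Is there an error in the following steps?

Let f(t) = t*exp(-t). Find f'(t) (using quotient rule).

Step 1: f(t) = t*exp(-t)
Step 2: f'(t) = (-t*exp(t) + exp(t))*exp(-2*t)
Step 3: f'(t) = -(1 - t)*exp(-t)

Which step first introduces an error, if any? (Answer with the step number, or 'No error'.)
Step 3

Step 3 is incorrect due to a sign flip.
The step shows: -(1 - t)*exp(-t)
The correct value should be: (1 - t)*exp(-t)

Explanation: The sign of the whole expression was flipped: the term (1 - t)*exp(-t) was incorrectly written as -(1 - t)*exp(-t)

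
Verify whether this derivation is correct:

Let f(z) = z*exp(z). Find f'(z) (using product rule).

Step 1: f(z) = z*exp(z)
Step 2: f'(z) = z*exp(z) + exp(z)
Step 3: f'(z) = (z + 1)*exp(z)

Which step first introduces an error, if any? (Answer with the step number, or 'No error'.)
No error

All steps in this derivation are correct.
The final answer f'(z) = (z + 1)*exp(z) is valid.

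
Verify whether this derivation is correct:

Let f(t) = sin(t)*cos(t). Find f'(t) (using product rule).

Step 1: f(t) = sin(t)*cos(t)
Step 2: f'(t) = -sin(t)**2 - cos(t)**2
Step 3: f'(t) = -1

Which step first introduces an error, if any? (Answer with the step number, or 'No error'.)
Step 2

Step 2 is incorrect due to a sign flip.
The step shows: -sin(t)**2 - cos(t)**2
The correct value should be: -sin(t)**2 + cos(t)**2

Explanation: The sign of one term was flipped: the term cos(t)**2 was incorrectly written as -cos(t)**2
The later steps are derived from this incorrect expression, so the error originates in Step 2.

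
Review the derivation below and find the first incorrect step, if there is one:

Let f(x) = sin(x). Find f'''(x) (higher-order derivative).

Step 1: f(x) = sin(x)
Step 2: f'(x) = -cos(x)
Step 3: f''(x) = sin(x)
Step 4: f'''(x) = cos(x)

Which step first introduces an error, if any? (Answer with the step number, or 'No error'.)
Step 2

Step 2 is incorrect due to a sign flip.
The step shows: -cos(x)
The correct value should be: cos(x)

Explanation: The sign of the whole expression was flipped: the term cos(x) was incorrectly written as -cos(x)
The later steps are derived from this incorrect expression, so the error originates in Step 2.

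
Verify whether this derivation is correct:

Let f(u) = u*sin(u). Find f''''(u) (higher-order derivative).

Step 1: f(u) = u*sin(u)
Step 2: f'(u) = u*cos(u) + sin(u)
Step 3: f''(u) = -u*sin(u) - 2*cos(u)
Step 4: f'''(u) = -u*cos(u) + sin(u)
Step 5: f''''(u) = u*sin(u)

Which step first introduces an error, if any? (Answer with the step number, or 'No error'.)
Step 3

Step 3 is incorrect due to a sign flip.
The step shows: -u*sin(u) - 2*cos(u)
The correct value should be: -u*sin(u) + 2*cos(u)

Explanation: The sign of one term was flipped: the term 2*cos(u) was incorrectly written as -2*cos(u)
The later steps are derived from this incorrect expression, so the error originates in Step 3.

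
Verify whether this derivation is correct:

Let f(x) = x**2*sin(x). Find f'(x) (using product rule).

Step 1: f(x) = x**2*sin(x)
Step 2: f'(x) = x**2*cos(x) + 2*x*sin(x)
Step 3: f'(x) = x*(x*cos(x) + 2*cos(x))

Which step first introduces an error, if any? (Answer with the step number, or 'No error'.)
Step 3

Step 3 is incorrect due to a wrong trig function.
The step shows: x*(x*cos(x) + 2*cos(x))
The correct value should be: x*(x*cos(x) + 2*sin(x))

Explanation: sin(x) was incorrectly written as cos(x): the term x*(x*cos(x) + 2*sin(x)) was incorrectly written as x*(x*cos(x) + 2*cos(x))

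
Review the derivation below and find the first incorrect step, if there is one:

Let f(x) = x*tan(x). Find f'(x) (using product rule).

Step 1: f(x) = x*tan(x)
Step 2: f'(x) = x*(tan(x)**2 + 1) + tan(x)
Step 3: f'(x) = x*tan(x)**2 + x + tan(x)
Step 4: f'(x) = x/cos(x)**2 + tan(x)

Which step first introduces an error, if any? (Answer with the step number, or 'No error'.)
No error

All steps in this derivation are correct.
The final answer f'(x) = x/cos(x)**2 + tan(x) is valid.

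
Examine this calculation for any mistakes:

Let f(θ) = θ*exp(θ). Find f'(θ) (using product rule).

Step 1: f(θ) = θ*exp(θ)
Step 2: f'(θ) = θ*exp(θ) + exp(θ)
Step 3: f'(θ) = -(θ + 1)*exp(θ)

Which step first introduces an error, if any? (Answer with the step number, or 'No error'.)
Step 3

Step 3 is incorrect due to a sign flip.
The step shows: -(θ + 1)*exp(θ)
The correct value should be: (θ + 1)*exp(θ)

Explanation: The sign of the whole expression was flipped: the term (θ + 1)*exp(θ) was incorrectly written as -(θ + 1)*exp(θ)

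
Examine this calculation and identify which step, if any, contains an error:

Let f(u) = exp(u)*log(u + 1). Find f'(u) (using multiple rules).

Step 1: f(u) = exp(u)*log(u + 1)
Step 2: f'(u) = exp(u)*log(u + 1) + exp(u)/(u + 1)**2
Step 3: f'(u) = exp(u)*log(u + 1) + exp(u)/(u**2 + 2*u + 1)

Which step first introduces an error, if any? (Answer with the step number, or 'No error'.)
Step 2

Step 2 is incorrect due to a wrong exponent.
The step shows: exp(u)*log(u + 1) + exp(u)/(u + 1)**2
The correct value should be: exp(u)*log(u + 1) + exp(u)/(u + 1)

Explanation: The exponent -1 on u + 1 was incorrectly written as -2: the term exp(u)/(u + 1) was incorrectly written as exp(u)/(u + 1)**2
The later steps are derived from this incorrect expression, so the error originates in Step 2.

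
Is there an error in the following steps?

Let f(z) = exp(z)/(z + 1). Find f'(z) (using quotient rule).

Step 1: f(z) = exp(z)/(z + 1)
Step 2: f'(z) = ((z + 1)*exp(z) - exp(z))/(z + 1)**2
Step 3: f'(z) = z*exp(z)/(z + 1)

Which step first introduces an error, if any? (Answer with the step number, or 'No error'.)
Step 3

Step 3 is incorrect due to a wrong exponent.
The step shows: z*exp(z)/(z + 1)
The correct value should be: z*exp(z)/(z + 1)**2

Explanation: The exponent -2 on z + 1 was incorrectly written as -1: the term z*exp(z)/(z + 1)**2 was incorrectly written as z*exp(z)/(z + 1)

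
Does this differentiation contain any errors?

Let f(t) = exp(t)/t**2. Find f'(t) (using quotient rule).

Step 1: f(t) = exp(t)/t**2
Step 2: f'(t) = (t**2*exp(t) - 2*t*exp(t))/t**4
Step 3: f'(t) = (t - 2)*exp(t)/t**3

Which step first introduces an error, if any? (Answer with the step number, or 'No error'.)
No error

All steps in this derivation are correct.
The final answer f'(t) = (t - 2)*exp(t)/t**3 is valid.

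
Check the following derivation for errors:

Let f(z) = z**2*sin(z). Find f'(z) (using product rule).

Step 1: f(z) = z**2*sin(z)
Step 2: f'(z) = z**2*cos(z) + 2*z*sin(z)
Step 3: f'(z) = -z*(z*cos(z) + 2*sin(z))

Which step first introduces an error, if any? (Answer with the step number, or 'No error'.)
Step 3

Step 3 is incorrect due to a sign flip.
The step shows: -z*(z*cos(z) + 2*sin(z))
The correct value should be: z*(z*cos(z) + 2*sin(z))

Explanation: The sign of the whole expression was flipped: the term z*(z*cos(z) + 2*sin(z)) was incorrectly written as -z*(z*cos(z) + 2*sin(z))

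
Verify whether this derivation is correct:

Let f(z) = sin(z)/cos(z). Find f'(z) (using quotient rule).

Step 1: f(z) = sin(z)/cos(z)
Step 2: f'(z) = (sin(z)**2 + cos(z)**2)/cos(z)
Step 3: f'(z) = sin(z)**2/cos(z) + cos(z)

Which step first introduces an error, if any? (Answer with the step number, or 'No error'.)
Step 2

Step 2 is incorrect due to a wrong exponent.
The step shows: (sin(z)**2 + cos(z)**2)/cos(z)
The correct value should be: (sin(z)**2 + cos(z)**2)/cos(z)**2

Explanation: The exponent -2 on cos(z) was incorrectly written as -1: the term (sin(z)**2 + cos(z)**2)/cos(z)**2 was incorrectly written as (sin(z)**2 + cos(z)**2)/cos(z)
The later steps are derived from this incorrect expression, so the error originates in Step 2.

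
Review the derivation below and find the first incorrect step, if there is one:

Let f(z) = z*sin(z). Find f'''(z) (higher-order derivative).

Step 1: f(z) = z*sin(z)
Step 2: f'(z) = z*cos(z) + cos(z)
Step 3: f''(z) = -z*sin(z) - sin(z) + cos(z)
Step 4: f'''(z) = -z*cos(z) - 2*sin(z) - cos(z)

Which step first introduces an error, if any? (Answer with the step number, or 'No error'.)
Step 2

Step 2 is incorrect due to a wrong trig function.
The step shows: z*cos(z) + cos(z)
The correct value should be: z*cos(z) + sin(z)

Explanation: sin(z) was incorrectly written as cos(z): the term sin(z) was incorrectly written as cos(z)
The later steps are derived from this incorrect expression, so the error originates in Step 2.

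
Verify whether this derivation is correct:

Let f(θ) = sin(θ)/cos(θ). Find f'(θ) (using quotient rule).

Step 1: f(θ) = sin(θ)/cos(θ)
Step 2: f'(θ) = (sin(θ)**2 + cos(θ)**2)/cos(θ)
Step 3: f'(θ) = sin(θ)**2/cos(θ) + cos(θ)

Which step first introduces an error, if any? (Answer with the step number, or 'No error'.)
Step 2

Step 2 is incorrect due to a wrong exponent.
The step shows: (sin(θ)**2 + cos(θ)**2)/cos(θ)
The correct value should be: (sin(θ)**2 + cos(θ)**2)/cos(θ)**2

Explanation: The exponent -2 on cos(θ) was incorrectly written as -1: the term (sin(θ)**2 + cos(θ)**2)/cos(θ)**2 was incorrectly written as (sin(θ)**2 + cos(θ)**2)/cos(θ)
The later steps are derived from this incorrect expression, so the error originates in Step 2.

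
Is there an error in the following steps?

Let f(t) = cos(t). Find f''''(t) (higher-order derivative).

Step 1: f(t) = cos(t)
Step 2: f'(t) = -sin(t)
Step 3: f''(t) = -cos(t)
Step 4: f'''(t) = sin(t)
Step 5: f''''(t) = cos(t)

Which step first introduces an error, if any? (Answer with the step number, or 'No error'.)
No error

All steps in this derivation are correct.
The final answer f''''(t) = cos(t) is valid.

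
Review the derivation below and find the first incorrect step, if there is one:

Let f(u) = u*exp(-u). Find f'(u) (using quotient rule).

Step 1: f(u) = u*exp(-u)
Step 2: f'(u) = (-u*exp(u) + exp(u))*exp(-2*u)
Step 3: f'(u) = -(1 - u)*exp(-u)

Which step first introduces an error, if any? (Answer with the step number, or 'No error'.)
Step 3

Step 3 is incorrect due to a sign flip.
The step shows: -(1 - u)*exp(-u)
The correct value should be: (1 - u)*exp(-u)

Explanation: The sign of the whole expression was flipped: the term (1 - u)*exp(-u) was incorrectly written as -(1 - u)*exp(-u)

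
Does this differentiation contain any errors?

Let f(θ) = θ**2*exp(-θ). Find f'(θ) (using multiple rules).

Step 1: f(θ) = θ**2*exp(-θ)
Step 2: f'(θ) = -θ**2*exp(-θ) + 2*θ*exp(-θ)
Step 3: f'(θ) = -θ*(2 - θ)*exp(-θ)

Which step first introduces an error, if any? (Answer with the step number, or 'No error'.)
Step 3

Step 3 is incorrect due to a sign flip.
The step shows: -θ*(2 - θ)*exp(-θ)
The correct value should be: θ*(2 - θ)*exp(-θ)

Explanation: The sign of the whole expression was flipped: the term θ*(2 - θ)*exp(-θ) was incorrectly written as -θ*(2 - θ)*exp(-θ)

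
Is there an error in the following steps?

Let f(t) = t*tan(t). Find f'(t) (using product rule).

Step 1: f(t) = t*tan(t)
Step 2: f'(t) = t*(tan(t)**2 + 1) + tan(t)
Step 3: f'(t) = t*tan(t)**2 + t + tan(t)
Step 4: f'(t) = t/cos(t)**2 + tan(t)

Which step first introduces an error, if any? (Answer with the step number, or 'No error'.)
No error

All steps in this derivation are correct.
The final answer f'(t) = t/cos(t)**2 + tan(t) is valid.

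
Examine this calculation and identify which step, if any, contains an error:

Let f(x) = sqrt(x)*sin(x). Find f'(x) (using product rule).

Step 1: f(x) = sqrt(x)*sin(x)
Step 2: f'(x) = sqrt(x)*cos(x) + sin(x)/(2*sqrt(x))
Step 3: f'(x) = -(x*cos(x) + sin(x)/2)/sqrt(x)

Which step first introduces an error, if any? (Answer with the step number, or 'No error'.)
Step 3

Step 3 is incorrect due to a sign flip.
The step shows: -(x*cos(x) + sin(x)/2)/sqrt(x)
The correct value should be: (x*cos(x) + sin(x)/2)/sqrt(x)

Explanation: The sign of the whole expression was flipped: the term (x*cos(x) + sin(x)/2)/sqrt(x) was incorrectly written as -(x*cos(x) + sin(x)/2)/sqrt(x)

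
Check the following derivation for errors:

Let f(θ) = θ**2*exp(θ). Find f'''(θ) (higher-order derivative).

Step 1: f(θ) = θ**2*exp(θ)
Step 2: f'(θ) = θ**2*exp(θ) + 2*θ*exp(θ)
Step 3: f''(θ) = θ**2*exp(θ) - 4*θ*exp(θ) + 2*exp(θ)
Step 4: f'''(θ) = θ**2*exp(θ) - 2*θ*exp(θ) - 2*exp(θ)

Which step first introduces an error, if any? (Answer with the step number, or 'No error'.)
Step 3

Step 3 is incorrect due to a sign flip.
The step shows: θ**2*exp(θ) - 4*θ*exp(θ) + 2*exp(θ)
The correct value should be: θ**2*exp(θ) + 4*θ*exp(θ) + 2*exp(θ)

Explanation: The sign of one term was flipped: the term 4*θ*exp(θ) was incorrectly written as -4*θ*exp(θ)
The later steps are derived from this incorrect expression, so the error originates in Step 3.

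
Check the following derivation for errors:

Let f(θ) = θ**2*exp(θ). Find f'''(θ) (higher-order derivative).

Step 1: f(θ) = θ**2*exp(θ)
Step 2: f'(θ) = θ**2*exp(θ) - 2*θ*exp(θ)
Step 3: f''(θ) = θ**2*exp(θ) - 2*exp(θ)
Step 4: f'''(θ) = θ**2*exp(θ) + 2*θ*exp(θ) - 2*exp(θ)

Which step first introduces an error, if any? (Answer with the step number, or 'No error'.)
Step 2

Step 2 is incorrect due to a sign flip.
The step shows: θ**2*exp(θ) - 2*θ*exp(θ)
The correct value should be: θ**2*exp(θ) + 2*θ*exp(θ)

Explanation: The sign of one term was flipped: the term 2*θ*exp(θ) was incorrectly written as -2*θ*exp(θ)
The later steps are derived from this incorrect expression, so the error originates in Step 2.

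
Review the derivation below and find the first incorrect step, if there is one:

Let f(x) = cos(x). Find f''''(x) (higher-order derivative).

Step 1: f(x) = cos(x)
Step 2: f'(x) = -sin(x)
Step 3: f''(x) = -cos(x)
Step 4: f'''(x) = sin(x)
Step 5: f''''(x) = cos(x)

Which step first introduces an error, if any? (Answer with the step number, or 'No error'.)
No error

All steps in this derivation are correct.
The final answer f''''(x) = cos(x) is valid.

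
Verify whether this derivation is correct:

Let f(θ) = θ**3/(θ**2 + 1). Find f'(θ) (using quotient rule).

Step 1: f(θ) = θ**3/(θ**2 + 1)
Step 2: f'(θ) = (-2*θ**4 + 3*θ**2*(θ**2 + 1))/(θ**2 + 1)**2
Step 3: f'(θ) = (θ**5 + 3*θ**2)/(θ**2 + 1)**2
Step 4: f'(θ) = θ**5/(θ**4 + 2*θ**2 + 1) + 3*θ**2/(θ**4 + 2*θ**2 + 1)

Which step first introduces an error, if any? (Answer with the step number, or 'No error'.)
Step 3

Step 3 is incorrect due to a wrong exponent.
The step shows: (θ**5 + 3*θ**2)/(θ**2 + 1)**2
The correct value should be: (θ**4 + 3*θ**2)/(θ**2 + 1)**2

Explanation: The exponent 4 on θ was incorrectly written as 5: the term (θ**4 + 3*θ**2)/(θ**2 + 1)**2 was incorrectly written as (θ**5 + 3*θ**2)/(θ**2 + 1)**2
The later steps are derived from this incorrect expression, so the error originates in Step 3.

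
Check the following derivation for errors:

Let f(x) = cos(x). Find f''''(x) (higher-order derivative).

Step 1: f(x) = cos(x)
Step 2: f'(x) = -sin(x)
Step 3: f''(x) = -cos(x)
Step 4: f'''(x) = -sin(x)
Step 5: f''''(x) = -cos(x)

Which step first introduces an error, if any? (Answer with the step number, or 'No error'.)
Step 4

Step 4 is incorrect due to a sign flip.
The step shows: -sin(x)
The correct value should be: sin(x)

Explanation: The sign of the whole expression was flipped: the term sin(x) was incorrectly written as -sin(x)
The later steps are derived from this incorrect expression, so the error originates in Step 4.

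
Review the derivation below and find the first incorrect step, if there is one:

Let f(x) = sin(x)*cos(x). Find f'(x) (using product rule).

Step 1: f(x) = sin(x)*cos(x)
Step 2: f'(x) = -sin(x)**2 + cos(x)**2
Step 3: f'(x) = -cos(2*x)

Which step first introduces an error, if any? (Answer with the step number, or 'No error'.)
Step 3

Step 3 is incorrect due to a sign flip.
The step shows: -cos(2*x)
The correct value should be: cos(2*x)

Explanation: The sign of the whole expression was flipped: the term cos(2*x) was incorrectly written as -cos(2*x)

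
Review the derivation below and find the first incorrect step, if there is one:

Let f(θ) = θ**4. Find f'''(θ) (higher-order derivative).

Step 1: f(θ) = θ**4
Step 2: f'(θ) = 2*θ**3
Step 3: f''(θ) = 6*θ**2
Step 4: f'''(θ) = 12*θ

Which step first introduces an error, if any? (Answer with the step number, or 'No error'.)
Step 2

Step 2 is incorrect due to a wrong coefficient.
The step shows: 2*θ**3
The correct value should be: 4*θ**3

Explanation: The coefficient 4 was incorrectly written as 2: the term 4*θ**3 was incorrectly written as 2*θ**3
The later steps are derived from this incorrect expression, so the error originates in Step 2.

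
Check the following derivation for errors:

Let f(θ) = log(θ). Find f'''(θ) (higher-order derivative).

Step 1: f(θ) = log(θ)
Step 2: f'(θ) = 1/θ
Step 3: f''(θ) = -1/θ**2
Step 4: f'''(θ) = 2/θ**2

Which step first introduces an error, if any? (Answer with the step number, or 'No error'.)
Step 4

Step 4 is incorrect due to a wrong exponent.
The step shows: 2/θ**2
The correct value should be: 2/θ**3

Explanation: The exponent -3 on θ was incorrectly written as -2: the term 2/θ**3 was incorrectly written as 2/θ**2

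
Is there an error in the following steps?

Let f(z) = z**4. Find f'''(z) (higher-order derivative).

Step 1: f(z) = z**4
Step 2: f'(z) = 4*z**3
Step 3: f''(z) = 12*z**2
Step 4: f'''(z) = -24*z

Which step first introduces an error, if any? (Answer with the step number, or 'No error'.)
Step 4

Step 4 is incorrect due to a sign flip.
The step shows: -24*z
The correct value should be: 24*z

Explanation: The sign of the whole expression was flipped: the term 24*z was incorrectly written as -24*z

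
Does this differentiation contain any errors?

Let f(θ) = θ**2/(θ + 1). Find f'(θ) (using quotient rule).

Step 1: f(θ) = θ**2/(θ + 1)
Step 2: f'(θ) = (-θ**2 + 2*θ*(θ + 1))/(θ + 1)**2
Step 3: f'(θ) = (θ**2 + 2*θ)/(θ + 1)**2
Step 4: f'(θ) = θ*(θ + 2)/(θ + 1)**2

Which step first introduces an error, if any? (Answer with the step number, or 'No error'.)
No error

All steps in this derivation are correct.
The final answer f'(θ) = θ*(θ + 2)/(θ + 1)**2 is valid.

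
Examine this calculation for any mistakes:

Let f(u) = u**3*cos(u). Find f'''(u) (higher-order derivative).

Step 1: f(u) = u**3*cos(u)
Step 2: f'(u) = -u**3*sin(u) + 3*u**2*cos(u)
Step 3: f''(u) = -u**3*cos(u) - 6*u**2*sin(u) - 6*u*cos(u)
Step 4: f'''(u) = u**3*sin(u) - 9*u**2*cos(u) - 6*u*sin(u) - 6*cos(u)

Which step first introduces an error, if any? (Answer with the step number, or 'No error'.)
Step 3

Step 3 is incorrect due to a sign flip.
The step shows: -u**3*cos(u) - 6*u**2*sin(u) - 6*u*cos(u)
The correct value should be: -u**3*cos(u) - 6*u**2*sin(u) + 6*u*cos(u)

Explanation: The sign of one term was flipped: the term 6*u*cos(u) was incorrectly written as -6*u*cos(u)
The later steps are derived from this incorrect expression, so the error originates in Step 3.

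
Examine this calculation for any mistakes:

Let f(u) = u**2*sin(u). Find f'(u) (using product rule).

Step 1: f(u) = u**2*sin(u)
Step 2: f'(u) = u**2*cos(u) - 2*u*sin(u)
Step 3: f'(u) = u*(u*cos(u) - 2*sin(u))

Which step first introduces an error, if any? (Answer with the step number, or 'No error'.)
Step 2

Step 2 is incorrect due to a sign flip.
The step shows: u**2*cos(u) - 2*u*sin(u)
The correct value should be: u**2*cos(u) + 2*u*sin(u)

Explanation: The sign of one term was flipped: the term 2*u*sin(u) was incorrectly written as -2*u*sin(u)
The later steps are derived from this incorrect expression, so the error originates in Step 2.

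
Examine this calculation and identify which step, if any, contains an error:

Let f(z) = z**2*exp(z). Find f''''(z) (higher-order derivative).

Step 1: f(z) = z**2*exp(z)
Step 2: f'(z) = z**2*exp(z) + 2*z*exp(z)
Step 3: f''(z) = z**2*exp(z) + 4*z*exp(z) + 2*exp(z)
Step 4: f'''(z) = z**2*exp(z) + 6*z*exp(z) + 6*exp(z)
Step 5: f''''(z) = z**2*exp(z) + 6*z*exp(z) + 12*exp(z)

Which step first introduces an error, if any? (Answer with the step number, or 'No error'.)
Step 5

Step 5 is incorrect due to a wrong coefficient.
The step shows: z**2*exp(z) + 6*z*exp(z) + 12*exp(z)
The correct value should be: z**2*exp(z) + 8*z*exp(z) + 12*exp(z)

Explanation: The coefficient 8 was incorrectly written as 6: the term 8*z*exp(z) was incorrectly written as 6*z*exp(z)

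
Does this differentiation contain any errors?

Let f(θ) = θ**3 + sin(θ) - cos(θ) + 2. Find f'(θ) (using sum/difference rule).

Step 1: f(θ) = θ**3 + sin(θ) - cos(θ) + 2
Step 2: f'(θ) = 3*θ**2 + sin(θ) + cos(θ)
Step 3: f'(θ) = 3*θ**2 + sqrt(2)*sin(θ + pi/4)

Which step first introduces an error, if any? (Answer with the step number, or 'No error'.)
No error

All steps in this derivation are correct.
The final answer f'(θ) = 3*θ**2 + sqrt(2)*sin(θ + pi/4) is valid.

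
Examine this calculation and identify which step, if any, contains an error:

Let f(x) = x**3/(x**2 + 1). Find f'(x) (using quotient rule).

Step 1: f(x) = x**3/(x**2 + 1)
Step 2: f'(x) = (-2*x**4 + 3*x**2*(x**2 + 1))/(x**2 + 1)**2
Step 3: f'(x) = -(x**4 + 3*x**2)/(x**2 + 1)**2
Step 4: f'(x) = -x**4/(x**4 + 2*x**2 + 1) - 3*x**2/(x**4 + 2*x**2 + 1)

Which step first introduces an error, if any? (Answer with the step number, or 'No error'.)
Step 3

Step 3 is incorrect due to a sign flip.
The step shows: -(x**4 + 3*x**2)/(x**2 + 1)**2
The correct value should be: (x**4 + 3*x**2)/(x**2 + 1)**2

Explanation: The sign of the whole expression was flipped: the term (x**4 + 3*x**2)/(x**2 + 1)**2 was incorrectly written as -(x**4 + 3*x**2)/(x**2 + 1)**2
The later steps are derived from this incorrect expression, so the error originates in Step 3.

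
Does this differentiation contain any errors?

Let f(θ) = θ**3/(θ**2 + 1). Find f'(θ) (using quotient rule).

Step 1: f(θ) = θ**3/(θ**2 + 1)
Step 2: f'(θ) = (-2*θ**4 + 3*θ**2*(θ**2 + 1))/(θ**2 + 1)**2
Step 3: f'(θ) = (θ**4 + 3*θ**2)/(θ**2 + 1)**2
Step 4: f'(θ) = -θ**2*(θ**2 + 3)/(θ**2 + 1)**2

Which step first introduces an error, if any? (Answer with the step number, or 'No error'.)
Step 4

Step 4 is incorrect due to a sign flip.
The step shows: -θ**2*(θ**2 + 3)/(θ**2 + 1)**2
The correct value should be: θ**2*(θ**2 + 3)/(θ**2 + 1)**2

Explanation: The sign of the whole expression was flipped: the term θ**2*(θ**2 + 3)/(θ**2 + 1)**2 was incorrectly written as -θ**2*(θ**2 + 3)/(θ**2 + 1)**2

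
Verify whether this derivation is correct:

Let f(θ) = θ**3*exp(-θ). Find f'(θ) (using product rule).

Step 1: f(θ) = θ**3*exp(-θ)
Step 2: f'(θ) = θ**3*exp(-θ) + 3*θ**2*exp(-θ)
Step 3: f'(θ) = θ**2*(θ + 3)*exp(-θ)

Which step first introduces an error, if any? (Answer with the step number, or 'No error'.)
Step 2

Step 2 is incorrect due to a sign flip.
The step shows: θ**3*exp(-θ) + 3*θ**2*exp(-θ)
The correct value should be: -θ**3*exp(-θ) + 3*θ**2*exp(-θ)

Explanation: The sign of one term was flipped: the term -θ**3*exp(-θ) was incorrectly written as θ**3*exp(-θ)
The later steps are derived from this incorrect expression, so the error originates in Step 2.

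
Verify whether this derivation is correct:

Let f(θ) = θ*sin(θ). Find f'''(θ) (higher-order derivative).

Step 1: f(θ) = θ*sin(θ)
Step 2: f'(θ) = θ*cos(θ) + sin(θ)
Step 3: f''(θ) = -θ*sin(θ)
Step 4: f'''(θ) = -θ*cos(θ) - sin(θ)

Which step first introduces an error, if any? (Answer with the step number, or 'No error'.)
Step 3

Step 3 is incorrect due to a dropped term.
The step shows: -θ*sin(θ)
The correct value should be: -θ*sin(θ) + 2*cos(θ)

Explanation: A term was dropped: the term 2*cos(θ) was incorrectly omitted
The later steps are derived from this incorrect expression, so the error originates in Step 3.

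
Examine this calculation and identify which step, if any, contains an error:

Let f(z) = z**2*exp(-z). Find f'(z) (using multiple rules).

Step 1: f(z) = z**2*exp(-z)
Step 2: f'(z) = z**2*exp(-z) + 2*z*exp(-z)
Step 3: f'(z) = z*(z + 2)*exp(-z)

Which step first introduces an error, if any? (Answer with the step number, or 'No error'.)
Step 2

Step 2 is incorrect due to a sign flip.
The step shows: z**2*exp(-z) + 2*z*exp(-z)
The correct value should be: -z**2*exp(-z) + 2*z*exp(-z)

Explanation: The sign of one term was flipped: the term -z**2*exp(-z) was incorrectly written as z**2*exp(-z)
The later steps are derived from this incorrect expression, so the error originates in Step 2.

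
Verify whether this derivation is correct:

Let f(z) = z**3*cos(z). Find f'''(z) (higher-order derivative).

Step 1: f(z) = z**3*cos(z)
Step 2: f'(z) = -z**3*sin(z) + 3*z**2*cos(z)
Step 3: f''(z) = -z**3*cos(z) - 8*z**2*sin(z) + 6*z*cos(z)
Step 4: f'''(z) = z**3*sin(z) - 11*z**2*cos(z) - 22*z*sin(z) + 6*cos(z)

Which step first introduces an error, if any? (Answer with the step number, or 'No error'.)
Step 3

Step 3 is incorrect due to a wrong coefficient.
The step shows: -z**3*cos(z) - 8*z**2*sin(z) + 6*z*cos(z)
The correct value should be: -z**3*cos(z) - 6*z**2*sin(z) + 6*z*cos(z)

Explanation: The coefficient -6 was incorrectly written as -8: the term -6*z**2*sin(z) was incorrectly written as -8*z**2*sin(z)
The later steps are derived from this incorrect expression, so the error originates in Step 3.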